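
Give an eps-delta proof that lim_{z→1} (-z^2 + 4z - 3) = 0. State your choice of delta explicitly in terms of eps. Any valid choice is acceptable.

delta = min(1, eps/5)

Let eps > 0 be given. We want delta > 0 such that 0 < |z − 1| < delta implies |(-z^2 + 4z - 3)| < eps.
(-z^2 + 4z - 3) = -z^2 + 4z - 3 = (z − 1)(-z + 3).
So |(-z^2 + 4z - 3)| = |z − 1|·|-z + 3|.
Assume first that |z − 1| < 1, so |z| < 2. Then |-z + 3| ≤ 2 + 3 = 5.
Hence |(-z^2 + 4z - 3)| ≤ 5|z − 1| < eps provided |z − 1| < eps/5.
Take delta = min(1, eps/5). Then 0 < |z − 1| < delta gives both |z − 1| < 1 and |z − 1| < eps/5, so |(-z^2 + 4z - 3)| < eps.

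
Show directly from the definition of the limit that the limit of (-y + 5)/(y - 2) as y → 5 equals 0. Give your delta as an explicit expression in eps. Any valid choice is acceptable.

delta = min(3/2, (3/2)eps)

Fix eps > 0. We want delta > 0 with 0 < |y − 5| < delta ⇒ |(-y + 5)/(y - 2) − 0| < eps.
Combining over a common denominator, (-y + 5)/(y - 2) − 0 = [(-y + 5)·3 − 0·(y - 2)] / [3·(y - 2)] = -3(y − 5) / (3(y - 2)).
So |(-y + 5)/(y - 2) − 0| = 3|y − 5| / (3·|y − 2|).
Restrict delta ≤ 3/2. Then |y − 5| < 3/2 gives |y − 2| = |(y − 5) + 3| ≥ 3 − 3/2 = 3/2.
Hence |(-y + 5)/(y - 2) − 0| < 3|y − 5|/(3·(3/2)) = (2/3)|y − 5|, which is < eps once |y − 5| < (3/2)eps.
Take delta = min(3/2, (3/2)eps). Then 0 < |y − 5| < delta forces both bounds, so |(-y + 5)/(y - 2) − 0| < eps.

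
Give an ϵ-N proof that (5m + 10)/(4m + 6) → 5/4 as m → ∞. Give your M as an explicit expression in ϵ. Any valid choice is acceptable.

Suppose ϵ > 0. For m ≥ 1, |(5m + 10)/(4m + 6) − (5/4)| = |10|/(4(4m + 6)) = 10/(4(4m + 6)).
Since 4m + 6 ≥ 4m for m ≥ 1, this is ≤ 10/(4·4m) = (5/8)/m.
So |(5m + 10)/(4m + 6) − (5/4)| < ϵ whenever m > (5/8)/ϵ.
Take M = (5/8)/ϵ. If m > M then |(5m + 10)/(4m + 6) − (5/4)| ≤ (5/8)/m < ϵ.

M = (5/8)/ϵ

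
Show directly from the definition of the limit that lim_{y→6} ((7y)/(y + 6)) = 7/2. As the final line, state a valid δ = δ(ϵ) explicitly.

δ = min(6, (12/7)ϵ)

Suppose ϵ > 0. We want δ > 0 with 0 < |y − 6| < δ ⇒ |(7y)/(y + 6) − (7/2)| < ϵ.
Combining over a common denominator, (7y)/(y + 6) − (7/2) = [(7y)·12 − 42·(y + 6)] / [12·(y + 6)] = 42(y − 6) / (12(y + 6)).
So |(7y)/(y + 6) − (7/2)| = 42|y − 6| / (12·|y + 6|).
Require δ ≤ 6, so |y + 6| ≥ |12| − |y − 6| > 12 − 6 = 6.
Hence |(7y)/(y + 6) − (7/2)| < 42|y − 6|/(12·6) = (7/12)|y − 6|, which is < ϵ once |y − 6| < (12/7)ϵ.
Take δ = min(6, (12/7)ϵ). Then 0 < |y − 6| < δ forces both bounds, so |(7y)/(y + 6) − (7/2)| < ϵ.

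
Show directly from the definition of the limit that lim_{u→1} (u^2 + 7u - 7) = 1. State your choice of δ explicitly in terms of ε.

δ = min(2, ε/11)

Let ε > 0 be given. We want δ > 0 such that 0 < |u − 1| < δ implies |(u^2 + 7u - 7) − 1| < ε.
(u^2 + 7u - 7) − 1 = u^2 + 7u - 8 = (u − 1)(u + 8).
So |(u^2 + 7u - 7) − 1| = |u − 1|·|u + 8|.
Assume first that |u − 1| < 2, so |u| < 3. Then |u + 8| ≤ 3 + 8 = 11.
Hence |(u^2 + 7u - 7) − 1| ≤ 11|u − 1| < ε provided |u − 1| < ε/11.
Take δ = min(2, ε/11). Then 0 < |u − 1| < δ gives both |u − 1| < 2 and |u − 1| < ε/11, so |(u^2 + 7u - 7) − 1| < ε.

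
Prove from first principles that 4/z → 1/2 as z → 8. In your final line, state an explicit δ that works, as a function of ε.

Let ε > 0 be given. We seek δ > 0 such that 0 < |z − 8| < δ implies |4/z − (1/2)| < ε.
|4/z − (1/2)| = 4·|8 − z|/(8·|z|) = 4|z − 8|/(8|z|).
Require δ ≤ 4 so that |z| > 8 − 4 = 4, hence 8|z| > 32.
Then |4/z − (1/2)| < 4|z − 8|/32, which is < ε when |z − 8| < 8ε.
Take δ = min(4, 8ε). Then 0 < |z − 8| < δ gives both |z − 8| < 4 and |z − 8| < 8ε, so |4/z − (1/2)| < ε.

δ = min(4, 8ε)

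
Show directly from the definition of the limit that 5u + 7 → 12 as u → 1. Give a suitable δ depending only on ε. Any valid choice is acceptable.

δ = ε/5

Let ε > 0 be given. We need δ > 0 so that 0 < |u − 1| < δ implies |(5u + 7) − 12| < ε.
Since (5u + 7) − 12 = 5(u − 1), we have |(5u + 7) − 12| = 5|u − 1|.
So 5|u − 1| < ε exactly when |u − 1| < ε/5.
Choosing δ = ε/5 gives |(5u + 7) − 12| = 5|u − 1| < ε whenever |u − 1| < δ.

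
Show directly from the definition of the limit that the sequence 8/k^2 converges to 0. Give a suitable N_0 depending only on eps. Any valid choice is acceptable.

N_0 = (8/eps)^{1/2}

Fix eps > 0. For k ≥ 1, |8/k^2 − 0| = 8/k^2.
8/k^2 < eps ⇔ k^2 > 8/eps ⇔ k > (8/eps)^{1/2}.
Take N_0 = (8/eps)^{1/2}. Then k > N_0 implies 8/k^2 < eps.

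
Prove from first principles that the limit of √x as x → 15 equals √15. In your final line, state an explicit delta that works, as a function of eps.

Let eps > 0 be given. We want delta > 0 such that 0 < |x − 15| < delta implies |√x − √15| < eps.
Multiplying by the conjugate, |√x − √15| = |x − 15|/(√x + √15).
Restrict delta ≤ 15 so that |x − 15| < 15 forces x > 0, and then √x + √15 > √15.
Hence |√x − √15| < |x − 15|/√15, which is < eps once |x − 15| < √15·eps.
Take delta = min(15, √15·eps). If 0 < |x − 15| < delta then x > 0 and |√x − √15| < |x − 15|/√15 < eps.

delta = min(15, √15·eps)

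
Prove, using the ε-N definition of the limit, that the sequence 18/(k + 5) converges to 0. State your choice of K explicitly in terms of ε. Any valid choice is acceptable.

K = 18/ε

Let ε > 0. For k ≥ 1, |18/(k + 5) − 0| = 18/(k + 5) ≤ 18/k.
We need 18/k < ε, i.e. k > 18/ε.
Take K = 18/ε. If k > K then |18/(k + 5)| ≤ 18/k < ε.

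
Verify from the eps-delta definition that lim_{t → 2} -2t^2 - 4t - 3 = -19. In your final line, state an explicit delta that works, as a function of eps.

Let eps > 0 be given. We want delta > 0 such that 0 < |t − 2| < delta implies |(-2t^2 - 4t - 3) + 19| < eps.
(-2t^2 - 4t - 3) + 19 = -2t^2 - 4t + 16 = (t − 2)(-2t - 8).
So |(-2t^2 - 4t - 3) + 19| = |t − 2|·|-2t - 8|.
Require delta ≤ 1. Then |t − 2| < 1 gives |t| < 3, and by the triangle inequality |-2t - 8| ≤ 2·3 + 8 = 14.
Hence |(-2t^2 - 4t - 3) + 19| ≤ 14|t − 2| < eps provided |t − 2| < eps/14.
Take delta = min(1, eps/14). Then 0 < |t − 2| < delta gives both |t − 2| < 1 and |t − 2| < eps/14, so |(-2t^2 - 4t - 3) + 19| < eps.

delta = min(1, eps/14)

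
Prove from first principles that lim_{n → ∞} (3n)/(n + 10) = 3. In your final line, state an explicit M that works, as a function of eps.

M = 30/eps

Suppose eps > 0. For n ≥ 1, |(3n)/(n + 10) − 3| = |-30|/((n + 10)) = 30/((n + 10)).
Since n + 10 ≥ n for n ≥ 1, this is ≤ 30/(n) = 30/n.
So |(3n)/(n + 10) − 3| < eps whenever n > 30/eps.
Take M = 30/eps. If n > M then |(3n)/(n + 10) − 3| ≤ 30/n < eps.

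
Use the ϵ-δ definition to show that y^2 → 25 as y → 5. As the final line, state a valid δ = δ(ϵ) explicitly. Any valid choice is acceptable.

δ = min(1, ϵ/11)

Suppose ϵ > 0. We seek δ > 0 with 0 < |y − 5| < δ ⇒ |y^2 − 25| < ϵ.
Factor: y^2 − 25 = (y − 5)(y + 5), so |y^2 − 25| = |y − 5|·|y + 5|.
Restrict δ ≤ 1. Then |y − 5| < 1 gives |y| < 6, so by the triangle inequality |y + 5| ≤ 6 + 5 = 11.
Hence |y^2 − 25| ≤ 11|y − 5|, which is < ϵ once |y − 5| < ϵ/11.
Take δ = min(1, ϵ/11). If 0 < |y − 5| < δ then both bounds hold and |y^2 − 25| ≤ 11|y − 5| < 11·(ϵ/11) = ϵ.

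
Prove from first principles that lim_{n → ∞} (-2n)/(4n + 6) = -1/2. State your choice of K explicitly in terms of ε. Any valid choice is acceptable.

Fix ε > 0. For n ≥ 1, |(-2n)/(4n + 6) + 1/2| = |12|/(4(4n + 6)) = 12/(4(4n + 6)).
Since 4n + 6 ≥ 4n for n ≥ 1, this is ≤ 12/(4·4n) = (3/4)/n.
So |(-2n)/(4n + 6) + 1/2| < ε whenever n > (3/4)/ε.
Take K = (3/4)/ε. If n > K then |(-2n)/(4n + 6) + 1/2| ≤ (3/4)/n < ε.

K = (3/4)/ε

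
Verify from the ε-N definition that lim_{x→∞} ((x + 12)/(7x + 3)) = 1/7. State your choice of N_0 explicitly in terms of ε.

N_0 = (81/49)/ε

Let ε > 0. We seek N_0 > 0 such that x > N_0 implies |(x + 12)/(7x + 3) − (1/7)| < ε.
(x + 12)/(7x + 3) − (1/7) = (7(x + 12) − (7x + 3)) / (7(7x + 3)) = 81/(7(7x + 3)).
For x > 0 we have 7x + 3 > 7x, so |(x + 12)/(7x + 3) − (1/7)| = 81/(7(7x + 3)) < 81/(7·7x) = (81/49)/x.
Thus |(x + 12)/(7x + 3) − (1/7)| < ε whenever x > (81/49)/ε.
Take N_0 = (81/49)/ε. If x > N_0 then |(x + 12)/(7x + 3) − (1/7)| < (81/49)/x < ε.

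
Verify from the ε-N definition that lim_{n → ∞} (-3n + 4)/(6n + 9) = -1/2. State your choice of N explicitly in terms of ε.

Fix ε > 0. For n ≥ 1, |(-3n + 4)/(6n + 9) + 1/2| = |51|/(6(6n + 9)) = 51/(6(6n + 9)).
Since 6n + 9 ≥ 6n for n ≥ 1, this is ≤ 51/(6·6n) = (17/12)/n.
So |(-3n + 4)/(6n + 9) + 1/2| < ε whenever n > (17/12)/ε.
Take N = (17/12)/ε. If n > N then |(-3n + 4)/(6n + 9) + 1/2| ≤ (17/12)/n < ε.

N = (17/12)/ε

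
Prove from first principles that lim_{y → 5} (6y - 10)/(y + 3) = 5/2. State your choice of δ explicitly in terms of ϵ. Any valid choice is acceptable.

δ = min(4, (8/7)ϵ)

Let ϵ > 0. We want δ > 0 with 0 < |y − 5| < δ ⇒ |(6y - 10)/(y + 3) − (5/2)| < ϵ.
Combining over a common denominator, (6y - 10)/(y + 3) − (5/2) = [(6y - 10)·8 − 20·(y + 3)] / [8·(y + 3)] = 28(y − 5) / (8(y + 3)).
So |(6y - 10)/(y + 3) − (5/2)| = 28|y − 5| / (8·|y + 3|).
Require δ ≤ 4, so |y + 3| ≥ |8| − |y − 5| > 8 − 4 = 4.
Hence |(6y - 10)/(y + 3) − (5/2)| < 28|y − 5|/(8·4) = (7/8)|y − 5|, which is < ϵ once |y − 5| < (8/7)ϵ.
Take δ = min(4, (8/7)ϵ). Then 0 < |y − 5| < δ forces both bounds, so |(6y - 10)/(y + 3) − (5/2)| < ϵ.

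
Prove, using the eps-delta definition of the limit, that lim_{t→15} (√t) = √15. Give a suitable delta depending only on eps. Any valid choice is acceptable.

delta = min(15, √15·eps)

Suppose eps > 0. We want delta > 0 such that 0 < |t − 15| < delta implies |√t − √15| < eps.
Multiplying by the conjugate, |√t − √15| = |t − 15|/(√t + √15).
Restrict delta ≤ 15 so that |t − 15| < 15 forces t > 0, and then √t + √15 > √15.
Hence |√t − √15| < |t − 15|/√15, which is < eps once |t − 15| < √15·eps.
Take delta = min(15, √15·eps). If 0 < |t − 15| < delta then t > 0 and |√t − √15| < |t − 15|/√15 < eps.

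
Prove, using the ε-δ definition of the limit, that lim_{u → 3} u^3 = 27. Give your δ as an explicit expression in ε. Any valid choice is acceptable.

δ = min(1, ε/37)

Let ε > 0. We seek δ > 0 with 0 < |u − 3| < δ ⇒ |u^3 − 27| < ε.
Factor: u^3 − 27 = (u − 3)(u^2 + 3u + 9), so |u^3 − 27| = |u − 3|·|u^2 + 3u + 9|.
Restrict δ ≤ 1. Then |u − 3| < 1 gives |u| < 4, so by the triangle inequality |u^2 + 3u + 9| ≤ 4^2 + 3·4 + 9 = 37.
Hence |u^3 − 27| ≤ 37|u − 3|, which is < ε once |u − 3| < ε/37.
Take δ = min(1, ε/37). If 0 < |u − 3| < δ then both bounds hold and |u^3 − 27| ≤ 37|u − 3| < 37·(ε/37) = ε.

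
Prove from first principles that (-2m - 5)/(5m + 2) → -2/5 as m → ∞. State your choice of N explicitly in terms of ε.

N = (21/25)/ε

Let ε > 0 be given. For m ≥ 1, |(-2m - 5)/(5m + 2) + 2/5| = |-21|/(5(5m + 2)) = 21/(5(5m + 2)).
Since 5m + 2 ≥ 5m for m ≥ 1, this is ≤ 21/(5·5m) = (21/25)/m.
So |(-2m - 5)/(5m + 2) + 2/5| < ε whenever m > (21/25)/ε.
Take N = (21/25)/ε. If m > N then |(-2m - 5)/(5m + 2) + 2/5| ≤ (21/25)/m < ε.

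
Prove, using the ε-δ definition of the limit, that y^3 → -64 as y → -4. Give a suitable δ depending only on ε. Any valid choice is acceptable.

δ = min(1, ε/61)

Fix ε > 0. We seek δ > 0 with 0 < |y + 4| < δ ⇒ |y^3 + 64| < ε.
Factor: y^3 + 64 = (y + 4)(y^2 - 4y + 16), so |y^3 + 64| = |y + 4|·|y^2 - 4y + 16|.
Impose δ ≤ 1 so that |y| < 5; then |y^2 - 4y + 16| ≤ 61.
Hence |y^3 + 64| ≤ 61|y + 4|, which is < ε once |y + 4| < ε/61.
Take δ = min(1, ε/61). If 0 < |y + 4| < δ then both bounds hold and |y^3 + 64| ≤ 61|y + 4| < 61·(ε/61) = ε.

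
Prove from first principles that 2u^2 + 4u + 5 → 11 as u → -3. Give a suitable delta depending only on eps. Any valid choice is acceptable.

delta = min(1, eps/10)

Let eps > 0 be given. We want delta > 0 such that 0 < |u + 3| < delta implies |(2u^2 + 4u + 5) − 11| < eps.
(2u^2 + 4u + 5) − 11 = 2u^2 + 4u - 6 = (u + 3)(2u - 2).
So |(2u^2 + 4u + 5) − 11| = |u + 3|·|2u - 2|.
Require delta ≤ 1. Then |u + 3| < 1 gives |u| < 4, and by the triangle inequality |2u - 2| ≤ 2·4 + 2 = 10.
Hence |(2u^2 + 4u + 5) − 11| ≤ 10|u + 3| < eps provided |u + 3| < eps/10.
Choosing delta = min(1, eps/10) ensures both conditions, hence |(2u^2 + 4u + 5) − 11| < eps.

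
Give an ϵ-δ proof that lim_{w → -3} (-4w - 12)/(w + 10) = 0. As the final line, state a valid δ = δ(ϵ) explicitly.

δ = min(7/2, (7/8)ϵ)

Fix ϵ > 0. We want δ > 0 with 0 < |w + 3| < δ ⇒ |(-4w - 12)/(w + 10) − 0| < ϵ.
Combining over a common denominator, (-4w - 12)/(w + 10) − 0 = [(-4w - 12)·7 − 0·(w + 10)] / [7·(w + 10)] = -28(w + 3) / (7(w + 10)).
So |(-4w - 12)/(w + 10) − 0| = 28|w + 3| / (7·|w + 10|).
Require δ ≤ 7/2, so |w + 10| ≥ |7| − |w + 3| > 7 − 7/2 = 7/2.
Hence |(-4w - 12)/(w + 10) − 0| < 28|w + 3|/(7·(7/2)) = (8/7)|w + 3|, which is < ϵ once |w + 3| < (7/8)ϵ.
Take δ = min(7/2, (7/8)ϵ). Then 0 < |w + 3| < δ forces both bounds, so |(-4w - 12)/(w + 10) − 0| < ϵ.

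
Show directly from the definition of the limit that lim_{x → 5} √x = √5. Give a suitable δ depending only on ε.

δ = min(5, √5·ε)

Suppose ε > 0. We want δ > 0 such that 0 < |x − 5| < δ implies |√x − √5| < ε.
Multiplying by the conjugate, |√x − √5| = |x − 5|/(√x + √5).
Restrict δ ≤ 5 so that |x − 5| < 5 forces x > 0, and then √x + √5 > √5.
Hence |√x − √5| < |x − 5|/√5, which is < ε once |x − 5| < √5·ε.
Take δ = min(5, √5·ε). If 0 < |x − 5| < δ then x > 0 and |√x − √5| < |x − 5|/√5 < ε.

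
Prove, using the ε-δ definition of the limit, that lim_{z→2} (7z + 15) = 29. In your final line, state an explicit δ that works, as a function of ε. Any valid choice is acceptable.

Suppose ε > 0. We need δ > 0 so that 0 < |z − 2| < δ implies |(7z + 15) − 29| < ε.
Since (7z + 15) − 29 = 7(z − 2), we have |(7z + 15) − 29| = 7|z − 2|.
Thus it suffices that |z − 2| < ε/7.
Choosing δ = ε/7 gives |(7z + 15) − 29| = 7|z − 2| < ε whenever |z − 2| < δ.

δ = ε/7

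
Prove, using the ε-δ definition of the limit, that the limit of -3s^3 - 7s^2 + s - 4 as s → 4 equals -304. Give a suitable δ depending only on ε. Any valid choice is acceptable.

δ = min(1, ε/245)

Let ε > 0. We want δ > 0 such that 0 < |s − 4| < δ implies |(-3s^3 - 7s^2 + s - 4) + 304| < ε.
(-3s^3 - 7s^2 + s - 4) + 304 = -3s^3 - 7s^2 + s + 300 = (s − 4)(-3s^2 - 19s - 75).
So |(-3s^3 - 7s^2 + s - 4) + 304| = |s − 4|·|-3s^2 - 19s - 75|.
Require δ ≤ 1. Then |s − 4| < 1 gives |s| < 5, and by the triangle inequality |-3s^2 - 19s - 75| ≤ 3·5^2 + 19·5 + 75 = 245.
Hence |(-3s^3 - 7s^2 + s - 4) + 304| ≤ 245|s − 4| < ε provided |s − 4| < ε/245.
Choosing δ = min(1, ε/245) ensures both conditions, hence |(-3s^3 - 7s^2 + s - 4) + 304| < ε.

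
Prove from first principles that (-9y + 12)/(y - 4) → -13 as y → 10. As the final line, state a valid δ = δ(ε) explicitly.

δ = min(3, (3/4)ε)

Let ε > 0 be given. We want δ > 0 with 0 < |y − 10| < δ ⇒ |(-9y + 12)/(y - 4) + 13| < ε.
Combining over a common denominator, (-9y + 12)/(y - 4) + 13 = [(-9y + 12)·6 − (-78)·(y - 4)] / [6·(y - 4)] = 24(y − 10) / (6(y - 4)).
So |(-9y + 12)/(y - 4) + 13| = 24|y − 10| / (6·|y − 4|).
Restrict δ ≤ 3. Then |y − 10| < 3 gives |y − 4| = |(y − 10) + 6| ≥ 6 − 3 = 3.
Hence |(-9y + 12)/(y - 4) + 13| < 24|y − 10|/(6·3) = (4/3)|y − 10|, which is < ε once |y − 10| < (3/4)ε.
Take δ = min(3, (3/4)ε). Then 0 < |y − 10| < δ forces both bounds, so |(-9y + 12)/(y - 4) + 13| < ε.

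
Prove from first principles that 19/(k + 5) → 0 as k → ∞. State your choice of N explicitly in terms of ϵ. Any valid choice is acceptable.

N = 19/ϵ

Let ϵ > 0 be given. For k ≥ 1, |19/(k + 5) − 0| = 19/(k + 5) ≤ 19/k.
We need 19/k < ϵ, i.e. k > 19/ϵ.
Take N = 19/ϵ. If k > N then |19/(k + 5)| ≤ 19/k < ϵ.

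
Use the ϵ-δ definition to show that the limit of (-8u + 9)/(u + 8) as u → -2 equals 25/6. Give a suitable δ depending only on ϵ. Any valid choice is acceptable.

Let ϵ > 0. We want δ > 0 with 0 < |u + 2| < δ ⇒ |(-8u + 9)/(u + 8) − (25/6)| < ϵ.
Combining over a common denominator, (-8u + 9)/(u + 8) − (25/6) = [(-8u + 9)·6 − 25·(u + 8)] / [6·(u + 8)] = -73(u + 2) / (6(u + 8)).
So |(-8u + 9)/(u + 8) − (25/6)| = 73|u + 2| / (6·|u + 8|).
Require δ ≤ 3, so |u + 8| ≥ |6| − |u + 2| > 6 − 3 = 3.
Hence |(-8u + 9)/(u + 8) − (25/6)| < 73|u + 2|/(6·3) = (73/18)|u + 2|, which is < ϵ once |u + 2| < (18/73)ϵ.
Take δ = min(3, (18/73)ϵ). Then 0 < |u + 2| < δ forces both bounds, so |(-8u + 9)/(u + 8) − (25/6)| < ϵ.

δ = min(3, (18/73)ϵ)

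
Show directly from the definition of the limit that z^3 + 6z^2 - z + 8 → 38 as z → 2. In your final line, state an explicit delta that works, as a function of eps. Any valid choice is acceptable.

Let eps > 0. We want delta > 0 such that 0 < |z − 2| < delta implies |(z^3 + 6z^2 - z + 8) − 38| < eps.
(z^3 + 6z^2 - z + 8) − 38 = z^3 + 6z^2 - z - 30 = (z − 2)(z^2 + 8z + 15).
So |(z^3 + 6z^2 - z + 8) − 38| = |z − 2|·|z^2 + 8z + 15|.
Require delta ≤ 1. Then |z − 2| < 1 gives |z| < 3, and by the triangle inequality |z^2 + 8z + 15| ≤ 3^2 + 8·3 + 15 = 48.
Hence |(z^3 + 6z^2 - z + 8) − 38| ≤ 48|z − 2| < eps provided |z − 2| < eps/48.
Take delta = min(1, eps/48). Then 0 < |z − 2| < delta gives both |z − 2| < 1 and |z − 2| < eps/48, so |(z^3 + 6z^2 - z + 8) − 38| < eps.

delta = min(1, eps/48)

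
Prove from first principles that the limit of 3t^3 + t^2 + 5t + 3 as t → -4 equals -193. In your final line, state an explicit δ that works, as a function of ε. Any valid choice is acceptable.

δ = min(2, ε/223)

Fix ε > 0. We want δ > 0 such that 0 < |t + 4| < δ implies |(3t^3 + t^2 + 5t + 3) + 193| < ε.
(3t^3 + t^2 + 5t + 3) + 193 = 3t^3 + t^2 + 5t + 196 = (t + 4)(3t^2 - 11t + 49).
So |(3t^3 + t^2 + 5t + 3) + 193| = |t + 4|·|3t^2 - 11t + 49|.
Assume first that |t + 4| < 2, so |t| < 6. Then |3t^2 - 11t + 49| ≤ 3·6^2 + 11·6 + 49 = 223.
Hence |(3t^3 + t^2 + 5t + 3) + 193| ≤ 223|t + 4| < ε provided |t + 4| < ε/223.
Choosing δ = min(2, ε/223) ensures both conditions, hence |(3t^3 + t^2 + 5t + 3) + 193| < ε.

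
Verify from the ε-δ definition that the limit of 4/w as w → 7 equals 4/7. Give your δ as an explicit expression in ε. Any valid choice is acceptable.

Let ε > 0. We seek δ > 0 such that 0 < |w − 7| < δ implies |4/w − (4/7)| < ε.
|4/w − (4/7)| = 4·|7 − w|/(7·|w|) = 4|w − 7|/(7|w|).
Require δ ≤ 7/2 so that |w| > 7 − 7/2 = 7/2, hence 7|w| > 49/2.
Then |4/w − (4/7)| < 4|w − 7|/(49/2), which is < ε when |w − 7| < (49/8)ε.
Take δ = min(7/2, (49/8)ε). Then 0 < |w − 7| < δ gives both |w − 7| < 7/2 and |w − 7| < (49/8)ε, so |4/w − (4/7)| < ε.

δ = min(7/2, (49/8)ε)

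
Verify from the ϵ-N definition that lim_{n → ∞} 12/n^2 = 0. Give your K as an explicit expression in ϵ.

Fix ϵ > 0. For n ≥ 1, |12/n^2 − 0| = 12/n^2.
12/n^2 < ϵ ⇔ n^2 > 12/ϵ ⇔ n > (12/ϵ)^{1/2}.
Take K = (12/ϵ)^{1/2}. Then n > K implies 12/n^2 < ϵ.

K = (12/ϵ)^{1/2}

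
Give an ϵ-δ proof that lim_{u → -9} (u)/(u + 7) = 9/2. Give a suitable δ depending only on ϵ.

Suppose ϵ > 0. We want δ > 0 with 0 < |u + 9| < δ ⇒ |(u)/(u + 7) − (9/2)| < ϵ.
Combining over a common denominator, (u)/(u + 7) − (9/2) = [(u)·(-2) − (-9)·(u + 7)] / [(-2)·(u + 7)] = 7(u + 9) / ((-2)(u + 7)).
So |(u)/(u + 7) − (9/2)| = 7|u + 9| / (2·|u + 7|).
Restrict δ ≤ 1. Then |u + 9| < 1 gives |u + 7| = |(u + 9) + (-2)| ≥ 2 − 1 = 1.
Hence |(u)/(u + 7) − (9/2)| < 7|u + 9|/(2·1) = (7/2)|u + 9|, which is < ϵ once |u + 9| < (2/7)ϵ.
Take δ = min(1, (2/7)ϵ). Then 0 < |u + 9| < δ forces both bounds, so |(u)/(u + 7) − (9/2)| < ϵ.

δ = min(1, (2/7)ϵ)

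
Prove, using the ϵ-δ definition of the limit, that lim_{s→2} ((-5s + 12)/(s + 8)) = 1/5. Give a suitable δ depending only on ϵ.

Let ϵ > 0. We want δ > 0 with 0 < |s − 2| < δ ⇒ |(-5s + 12)/(s + 8) − (1/5)| < ϵ.
Combining over a common denominator, (-5s + 12)/(s + 8) − (1/5) = [(-5s + 12)·10 − 2·(s + 8)] / [10·(s + 8)] = -52(s − 2) / (10(s + 8)).
So |(-5s + 12)/(s + 8) − (1/5)| = 52|s − 2| / (10·|s + 8|).
Restrict δ ≤ 5. Then |s − 2| < 5 gives |s + 8| = |(s − 2) + 10| ≥ 10 − 5 = 5.
Hence |(-5s + 12)/(s + 8) − (1/5)| < 52|s − 2|/(10·5) = (26/25)|s − 2|, which is < ϵ once |s − 2| < (25/26)ϵ.
Take δ = min(5, (25/26)ϵ). Then 0 < |s − 2| < δ forces both bounds, so |(-5s + 12)/(s + 8) − (1/5)| < ϵ.

δ = min(5, (25/26)ϵ)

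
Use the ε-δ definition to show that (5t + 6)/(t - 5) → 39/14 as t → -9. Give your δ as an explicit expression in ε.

Fix ε > 0. We want δ > 0 with 0 < |t + 9| < δ ⇒ |(5t + 6)/(t - 5) − (39/14)| < ε.
Combining over a common denominator, (5t + 6)/(t - 5) − (39/14) = [(5t + 6)·(-14) − (-39)·(t - 5)] / [(-14)·(t - 5)] = -31(t + 9) / ((-14)(t - 5)).
So |(5t + 6)/(t - 5) − (39/14)| = 31|t + 9| / (14·|t − 5|).
Require δ ≤ 7, so |t − 5| ≥ |-14| − |t + 9| > 14 − 7 = 7.
Hence |(5t + 6)/(t - 5) − (39/14)| < 31|t + 9|/(14·7) = (31/98)|t + 9|, which is < ε once |t + 9| < (98/31)ε.
Take δ = min(7, (98/31)ε). Then 0 < |t + 9| < δ forces both bounds, so |(5t + 6)/(t - 5) − (39/14)| < ε.

δ = min(7, (98/31)ε)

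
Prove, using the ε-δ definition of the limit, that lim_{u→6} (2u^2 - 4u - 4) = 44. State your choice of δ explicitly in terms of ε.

δ = min(2, ε/24)

Let ε > 0. We want δ > 0 such that 0 < |u − 6| < δ implies |(2u^2 - 4u - 4) − 44| < ε.
(2u^2 - 4u - 4) − 44 = 2u^2 - 4u - 48 = (u − 6)(2u + 8).
So |(2u^2 - 4u - 4) − 44| = |u − 6|·|2u + 8|.
Assume first that |u − 6| < 2, so |u| < 8. Then |2u + 8| ≤ 2·8 + 8 = 24.
Hence |(2u^2 - 4u - 4) − 44| ≤ 24|u − 6| < ε provided |u − 6| < ε/24.
Take δ = min(2, ε/24). Then 0 < |u − 6| < δ gives both |u − 6| < 2 and |u − 6| < ε/24, so |(2u^2 - 4u - 4) − 44| < ε.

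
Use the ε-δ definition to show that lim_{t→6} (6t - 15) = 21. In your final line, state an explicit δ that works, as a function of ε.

Let ε > 0 be given. We need δ > 0 so that 0 < |t − 6| < δ implies |(6t - 15) − 21| < ε.
Since (6t - 15) − 21 = 6(t − 6), we have |(6t - 15) − 21| = 6|t − 6|.
Thus it suffices that |t − 6| < ε/6.
Choosing δ = ε/6 gives |(6t - 15) − 21| = 6|t − 6| < ε whenever |t − 6| < δ.

δ = ε/6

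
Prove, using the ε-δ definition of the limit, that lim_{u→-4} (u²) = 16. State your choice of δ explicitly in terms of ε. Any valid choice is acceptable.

δ = min(2, ε/10)

Suppose ε > 0. We seek δ > 0 with 0 < |u + 4| < δ ⇒ |u² − 16| < ε.
Factor: u² − 16 = (u + 4)(u - 4), so |u² − 16| = |u + 4|·|u - 4|.
Impose δ ≤ 2 so that |u| < 6; then |u - 4| ≤ 10.
Hence |u² − 16| ≤ 10|u + 4|, which is < ε once |u + 4| < ε/10.
Take δ = min(2, ε/10). If 0 < |u + 4| < δ then both bounds hold and |u² − 16| ≤ 10|u + 4| < 10·(ε/10) = ε.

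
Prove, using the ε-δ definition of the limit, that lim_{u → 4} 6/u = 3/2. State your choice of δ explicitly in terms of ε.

δ = min(2, (4/3)ε)

Let ε > 0 be given. We seek δ > 0 such that 0 < |u − 4| < δ implies |6/u − (3/2)| < ε.
|6/u − (3/2)| = 6·|4 − u|/(4·|u|) = 6|u − 4|/(4|u|).
Restrict δ ≤ 2. Then |u − 4| < 2 gives |u| > 2, so 4|u| > 8.
Then |6/u − (3/2)| < 6|u − 4|/8, which is < ε when |u − 4| < (4/3)ε.
Take δ = min(2, (4/3)ε). Then 0 < |u − 4| < δ gives both |u − 4| < 2 and |u − 4| < (4/3)ε, so |6/u − (3/2)| < ε.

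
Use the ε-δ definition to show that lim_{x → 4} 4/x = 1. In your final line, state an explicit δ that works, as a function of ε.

δ = min(2, 2ε)

Suppose ε > 0. We seek δ > 0 such that 0 < |x − 4| < δ implies |4/x − 1| < ε.
|4/x − 1| = 4·|4 − x|/(4·|x|) = 4|x − 4|/(4|x|).
Require δ ≤ 2 so that |x| > 4 − 2 = 2, hence 4|x| > 8.
Then |4/x − 1| < 4|x − 4|/8, which is < ε when |x − 4| < 2ε.
Take δ = min(2, 2ε). Then 0 < |x − 4| < δ gives both |x − 4| < 2 and |x − 4| < 2ε, so |4/x − 1| < ε.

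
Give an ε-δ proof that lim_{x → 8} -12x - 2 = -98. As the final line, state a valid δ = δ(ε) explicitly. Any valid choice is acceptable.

Suppose ε > 0. We need δ > 0 so that 0 < |x − 8| < δ implies |(-12x - 2) + 98| < ε.
Since (-12x - 2) + 98 = -12(x − 8), we have |(-12x - 2) + 98| = 12|x − 8|.
So 12|x − 8| < ε exactly when |x − 8| < ε/12.
Take δ = ε/12. If 0 < |x − 8| < δ then |(-12x - 2) + 98| = 12|x − 8| < 12·(ε/12) = ε.

δ = ε/12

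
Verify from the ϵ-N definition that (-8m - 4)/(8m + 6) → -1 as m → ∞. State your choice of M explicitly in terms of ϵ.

Fix ϵ > 0. For m ≥ 1, |(-8m - 4)/(8m + 6) + 1| = |16|/(8(8m + 6)) = 16/(8(8m + 6)).
Since 8m + 6 ≥ 8m for m ≥ 1, this is ≤ 16/(8·8m) = (1/4)/m.
So |(-8m - 4)/(8m + 6) + 1| < ϵ whenever m > (1/4)/ϵ.
Take M = (1/4)/ϵ. If m > M then |(-8m - 4)/(8m + 6) + 1| ≤ (1/4)/m < ϵ.

M = (1/4)/ϵ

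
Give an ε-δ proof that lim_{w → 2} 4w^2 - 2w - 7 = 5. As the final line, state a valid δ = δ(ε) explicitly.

δ = min(2, ε/22)

Let ε > 0 be given. We want δ > 0 such that 0 < |w − 2| < δ implies |(4w^2 - 2w - 7) − 5| < ε.
(4w^2 - 2w - 7) − 5 = 4w^2 - 2w - 12 = (w − 2)(4w + 6).
So |(4w^2 - 2w - 7) − 5| = |w − 2|·|4w + 6|.
Require δ ≤ 2. Then |w − 2| < 2 gives |w| < 4, and by the triangle inequality |4w + 6| ≤ 4·4 + 6 = 22.
Hence |(4w^2 - 2w - 7) − 5| ≤ 22|w − 2| < ε provided |w − 2| < ε/22.
Choosing δ = min(2, ε/22) ensures both conditions, hence |(4w^2 - 2w - 7) − 5| < ε.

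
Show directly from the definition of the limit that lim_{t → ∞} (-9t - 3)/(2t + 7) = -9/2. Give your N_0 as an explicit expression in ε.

N_0 = (57/4)/ε

Let ε > 0 be given. We seek N_0 > 0 such that t > N_0 implies |(-9t - 3)/(2t + 7) + 9/2| < ε.
(-9t - 3)/(2t + 7) + 9/2 = (2(-9t - 3) − (-9)(2t + 7)) / (2(2t + 7)) = 57/(2(2t + 7)).
For t > 0 we have 2t + 7 > 2t, so |(-9t - 3)/(2t + 7) + 9/2| = 57/(2(2t + 7)) < 57/(2·2t) = (57/4)/t.
Thus |(-9t - 3)/(2t + 7) + 9/2| < ε whenever t > (57/4)/ε.
Take N_0 = (57/4)/ε. If t > N_0 then |(-9t - 3)/(2t + 7) + 9/2| < (57/4)/t < ε.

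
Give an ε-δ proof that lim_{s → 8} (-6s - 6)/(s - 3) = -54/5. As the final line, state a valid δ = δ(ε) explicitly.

δ = min(5/2, (25/48)ε)

Fix ε > 0. We want δ > 0 with 0 < |s − 8| < δ ⇒ |(-6s - 6)/(s - 3) + 54/5| < ε.
Combining over a common denominator, (-6s - 6)/(s - 3) + 54/5 = [(-6s - 6)·5 − (-54)·(s - 3)] / [5·(s - 3)] = 24(s − 8) / (5(s - 3)).
So |(-6s - 6)/(s - 3) + 54/5| = 24|s − 8| / (5·|s − 3|).
Restrict δ ≤ 5/2. Then |s − 8| < 5/2 gives |s − 3| = |(s − 8) + 5| ≥ 5 − 5/2 = 5/2.
Hence |(-6s - 6)/(s - 3) + 54/5| < 24|s − 8|/(5·(5/2)) = (48/25)|s − 8|, which is < ε once |s − 8| < (25/48)ε.
Take δ = min(5/2, (25/48)ε). Then 0 < |s − 8| < δ forces both bounds, so |(-6s - 6)/(s - 3) + 54/5| < ε.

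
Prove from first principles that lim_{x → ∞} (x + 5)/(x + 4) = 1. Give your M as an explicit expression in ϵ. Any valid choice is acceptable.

M = 1/ϵ

Let ϵ > 0 be given. We seek M > 0 such that x > M implies |(x + 5)/(x + 4) − 1| < ϵ.
(x + 5)/(x + 4) − 1 = ((x + 5) − (x + 4)) / ((x + 4)) = 1/((x + 4)).
For x > 0 we have x + 4 > x, so |(x + 5)/(x + 4) − 1| = 1/((x + 4)) < 1/(x) = 1/x.
Thus |(x + 5)/(x + 4) − 1| < ϵ whenever x > 1/ϵ.
Take M = 1/ϵ. If x > M then |(x + 5)/(x + 4) − 1| < 1/x < ϵ.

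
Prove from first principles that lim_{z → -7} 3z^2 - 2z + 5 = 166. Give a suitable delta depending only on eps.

delta = min(1, eps/47)

Suppose eps > 0. We want delta > 0 such that 0 < |z + 7| < delta implies |(3z^2 - 2z + 5) − 166| < eps.
(3z^2 - 2z + 5) − 166 = 3z^2 - 2z - 161 = (z + 7)(3z - 23).
So |(3z^2 - 2z + 5) − 166| = |z + 7|·|3z - 23|.
Require delta ≤ 1. Then |z + 7| < 1 gives |z| < 8, and by the triangle inequality |3z - 23| ≤ 3·8 + 23 = 47.
Hence |(3z^2 - 2z + 5) − 166| ≤ 47|z + 7| < eps provided |z + 7| < eps/47.
Take delta = min(1, eps/47). Then 0 < |z + 7| < delta gives both |z + 7| < 1 and |z + 7| < eps/47, so |(3z^2 - 2z + 5) − 166| < eps.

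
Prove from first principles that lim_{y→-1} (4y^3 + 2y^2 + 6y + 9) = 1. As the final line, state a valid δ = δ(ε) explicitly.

Let ε > 0 be given. We want δ > 0 such that 0 < |y + 1| < δ implies |(4y^3 + 2y^2 + 6y + 9) − 1| < ε.
(4y^3 + 2y^2 + 6y + 9) − 1 = 4y^3 + 2y^2 + 6y + 8 = (y + 1)(4y^2 - 2y + 8).
So |(4y^3 + 2y^2 + 6y + 9) − 1| = |y + 1|·|4y^2 - 2y + 8|.
Assume first that |y + 1| < 1, so |y| < 2. Then |4y^2 - 2y + 8| ≤ 4·2^2 + 2·2 + 8 = 28.
Hence |(4y^3 + 2y^2 + 6y + 9) − 1| ≤ 28|y + 1| < ε provided |y + 1| < ε/28.
Choosing δ = min(1, ε/28) ensures both conditions, hence |(4y^3 + 2y^2 + 6y + 9) − 1| < ε.

δ = min(1, ε/28)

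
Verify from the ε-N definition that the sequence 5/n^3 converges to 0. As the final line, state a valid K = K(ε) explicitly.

Let ε > 0 be given. For n ≥ 1, |5/n^3 − 0| = 5/n^3.
5/n^3 < ε ⇔ n^3 > 5/ε ⇔ n > (5/ε)^{1/3}.
Take K = (5/ε)^{1/3}. Then n > K implies 5/n^3 < ε.

K = (5/ε)^{1/3}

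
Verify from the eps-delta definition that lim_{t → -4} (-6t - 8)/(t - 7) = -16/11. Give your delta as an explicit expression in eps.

delta = min(11/2, (121/100)eps)

Let eps > 0 be given. We want delta > 0 with 0 < |t + 4| < delta ⇒ |(-6t - 8)/(t - 7) + 16/11| < eps.
Combining over a common denominator, (-6t - 8)/(t - 7) + 16/11 = [(-6t - 8)·(-11) − 16·(t - 7)] / [(-11)·(t - 7)] = 50(t + 4) / ((-11)(t - 7)).
So |(-6t - 8)/(t - 7) + 16/11| = 50|t + 4| / (11·|t − 7|).
Require delta ≤ 11/2, so |t − 7| ≥ |-11| − |t + 4| > 11 − 11/2 = 11/2.
Hence |(-6t - 8)/(t - 7) + 16/11| < 50|t + 4|/(11·(11/2)) = (100/121)|t + 4|, which is < eps once |t + 4| < (121/100)eps.
Take delta = min(11/2, (121/100)eps). Then 0 < |t + 4| < delta forces both bounds, so |(-6t - 8)/(t - 7) + 16/11| < eps.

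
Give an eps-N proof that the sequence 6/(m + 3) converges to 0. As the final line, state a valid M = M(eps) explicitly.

M = 6/eps

Let eps > 0. For m ≥ 1, |6/(m + 3) − 0| = 6/(m + 3) ≤ 6/m.
We need 6/m < eps, i.e. m > 6/eps.
Take M = 6/eps. If m > M then |6/(m + 3)| ≤ 6/m < eps.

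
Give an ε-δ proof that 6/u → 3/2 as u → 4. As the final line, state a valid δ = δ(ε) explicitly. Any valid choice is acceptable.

δ = min(2, (4/3)ε)

Fix ε > 0. We seek δ > 0 such that 0 < |u − 4| < δ implies |6/u − (3/2)| < ε.
|6/u − (3/2)| = 6·|4 − u|/(4·|u|) = 6|u − 4|/(4|u|).
Restrict δ ≤ 2. Then |u − 4| < 2 gives |u| > 2, so 4|u| > 8.
Then |6/u − (3/2)| < 6|u − 4|/8, which is < ε when |u − 4| < (4/3)ε.
Take δ = min(2, (4/3)ε). Then 0 < |u − 4| < δ gives both |u − 4| < 2 and |u − 4| < (4/3)ε, so |6/u − (3/2)| < ε.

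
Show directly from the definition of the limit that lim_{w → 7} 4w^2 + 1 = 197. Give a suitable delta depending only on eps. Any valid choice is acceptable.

Let eps > 0 be given. We want delta > 0 such that 0 < |w − 7| < delta implies |(4w^2 + 1) − 197| < eps.
(4w^2 + 1) − 197 = 4w^2 - 196 = (w − 7)(4w + 28).
So |(4w^2 + 1) − 197| = |w − 7|·|4w + 28|.
Assume first that |w − 7| < 2, so |w| < 9. Then |4w + 28| ≤ 4·9 + 28 = 64.
Hence |(4w^2 + 1) − 197| ≤ 64|w − 7| < eps provided |w − 7| < eps/64.
Take delta = min(2, eps/64). Then 0 < |w − 7| < delta gives both |w − 7| < 2 and |w − 7| < eps/64, so |(4w^2 + 1) − 197| < eps.

delta = min(2, eps/64)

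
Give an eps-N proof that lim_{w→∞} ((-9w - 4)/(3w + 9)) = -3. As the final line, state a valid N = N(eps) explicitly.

N = (23/3)/eps

Let eps > 0 be given. We seek N > 0 such that w > N implies |(-9w - 4)/(3w + 9) + 3| < eps.
(-9w - 4)/(3w + 9) + 3 = (3(-9w - 4) − (-9)(3w + 9)) / (3(3w + 9)) = 69/(3(3w + 9)).
For w > 0 we have 3w + 9 > 3w, so |(-9w - 4)/(3w + 9) + 3| = 69/(3(3w + 9)) < 69/(3·3w) = (23/3)/w.
Thus |(-9w - 4)/(3w + 9) + 3| < eps whenever w > (23/3)/eps.
Take N = (23/3)/eps. If w > N then |(-9w - 4)/(3w + 9) + 3| < (23/3)/w < eps.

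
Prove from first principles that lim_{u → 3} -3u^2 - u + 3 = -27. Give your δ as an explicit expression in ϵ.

δ = min(2, ϵ/25)

Let ϵ > 0. We want δ > 0 such that 0 < |u − 3| < δ implies |(-3u^2 - u + 3) + 27| < ϵ.
(-3u^2 - u + 3) + 27 = -3u^2 - u + 30 = (u − 3)(-3u - 10).
So |(-3u^2 - u + 3) + 27| = |u − 3|·|-3u - 10|.
Require δ ≤ 2. Then |u − 3| < 2 gives |u| < 5, and by the triangle inequality |-3u - 10| ≤ 3·5 + 10 = 25.
Hence |(-3u^2 - u + 3) + 27| ≤ 25|u − 3| < ϵ provided |u − 3| < ϵ/25.
Choosing δ = min(2, ϵ/25) ensures both conditions, hence |(-3u^2 - u + 3) + 27| < ϵ.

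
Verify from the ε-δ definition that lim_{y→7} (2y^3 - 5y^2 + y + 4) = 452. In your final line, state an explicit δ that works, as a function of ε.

δ = min(2, ε/307)

Suppose ε > 0. We want δ > 0 such that 0 < |y − 7| < δ implies |(2y^3 - 5y^2 + y + 4) − 452| < ε.
(2y^3 - 5y^2 + y + 4) − 452 = 2y^3 - 5y^2 + y - 448 = (y − 7)(2y^2 + 9y + 64).
So |(2y^3 - 5y^2 + y + 4) − 452| = |y − 7|·|2y^2 + 9y + 64|.
Require δ ≤ 2. Then |y − 7| < 2 gives |y| < 9, and by the triangle inequality |2y^2 + 9y + 64| ≤ 2·9^2 + 9·9 + 64 = 307.
Hence |(2y^3 - 5y^2 + y + 4) − 452| ≤ 307|y − 7| < ε provided |y − 7| < ε/307.
Choosing δ = min(2, ε/307) ensures both conditions, hence |(2y^3 - 5y^2 + y + 4) − 452| < ε.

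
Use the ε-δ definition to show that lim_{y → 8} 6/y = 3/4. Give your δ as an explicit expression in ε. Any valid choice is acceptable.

Let ε > 0 be given. We seek δ > 0 such that 0 < |y − 8| < δ implies |6/y − (3/4)| < ε.
|6/y − (3/4)| = 6·|8 − y|/(8·|y|) = 6|y − 8|/(8|y|).
Restrict δ ≤ 4. Then |y − 8| < 4 gives |y| > 4, so 8|y| > 32.
Then |6/y − (3/4)| < 6|y − 8|/32, which is < ε when |y − 8| < (16/3)ε.
Take δ = min(4, (16/3)ε). Then 0 < |y − 8| < δ gives both |y − 8| < 4 and |y − 8| < (16/3)ε, so |6/y − (3/4)| < ε.

δ = min(4, (16/3)ε)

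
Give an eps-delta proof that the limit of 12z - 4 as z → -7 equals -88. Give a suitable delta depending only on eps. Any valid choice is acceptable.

delta = eps/12

Suppose eps > 0. We need delta > 0 so that 0 < |z + 7| < delta implies |(12z - 4) + 88| < eps.
Since (12z - 4) + 88 = 12(z + 7), we have |(12z - 4) + 88| = 12|z + 7|.
Thus it suffices that |z + 7| < eps/12.
Choosing delta = eps/12 gives |(12z - 4) + 88| = 12|z + 7| < eps whenever |z + 7| < delta.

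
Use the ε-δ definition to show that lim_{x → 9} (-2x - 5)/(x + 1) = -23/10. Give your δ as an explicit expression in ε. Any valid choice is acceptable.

δ = min(5, (50/3)ε)

Let ε > 0 be given. We want δ > 0 with 0 < |x − 9| < δ ⇒ |(-2x - 5)/(x + 1) + 23/10| < ε.
Combining over a common denominator, (-2x - 5)/(x + 1) + 23/10 = [(-2x - 5)·10 − (-23)·(x + 1)] / [10·(x + 1)] = 3(x − 9) / (10(x + 1)).
So |(-2x - 5)/(x + 1) + 23/10| = 3|x − 9| / (10·|x + 1|).
Require δ ≤ 5, so |x + 1| ≥ |10| − |x − 9| > 10 − 5 = 5.
Hence |(-2x - 5)/(x + 1) + 23/10| < 3|x − 9|/(10·5) = (3/50)|x − 9|, which is < ε once |x − 9| < (50/3)ε.
Take δ = min(5, (50/3)ε). Then 0 < |x − 9| < δ forces both bounds, so |(-2x - 5)/(x + 1) + 23/10| < ε.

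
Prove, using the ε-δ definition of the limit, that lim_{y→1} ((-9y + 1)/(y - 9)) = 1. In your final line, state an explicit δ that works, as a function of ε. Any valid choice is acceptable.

Fix ε > 0. We want δ > 0 with 0 < |y − 1| < δ ⇒ |(-9y + 1)/(y - 9) − 1| < ε.
Combining over a common denominator, (-9y + 1)/(y - 9) − 1 = [(-9y + 1)·(-8) − (-8)·(y - 9)] / [(-8)·(y - 9)] = 80(y − 1) / ((-8)(y - 9)).
So |(-9y + 1)/(y - 9) − 1| = 80|y − 1| / (8·|y − 9|).
Require δ ≤ 4, so |y − 9| ≥ |-8| − |y − 1| > 8 − 4 = 4.
Hence |(-9y + 1)/(y - 9) − 1| < 80|y − 1|/(8·4) = (5/2)|y − 1|, which is < ε once |y − 1| < (2/5)ε.
Take δ = min(4, (2/5)ε). Then 0 < |y − 1| < δ forces both bounds, so |(-9y + 1)/(y - 9) − 1| < ε.

δ = min(4, (2/5)ε)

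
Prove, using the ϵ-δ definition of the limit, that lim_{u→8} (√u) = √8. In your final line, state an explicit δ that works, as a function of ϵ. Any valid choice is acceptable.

Suppose ϵ > 0. We want δ > 0 such that 0 < |u − 8| < δ implies |√u − √8| < ϵ.
Rationalise: √u − √8 = (u − 8)/(√u + √8), so |√u − √8| = |u − 8|/(√u + √8).
Restrict δ ≤ 8 so that |u − 8| < 8 forces u > 0, and then √u + √8 > √8.
Hence |√u − √8| < |u − 8|/√8, which is < ϵ once |u − 8| < √8·ϵ.
Take δ = min(8, √8·ϵ). If 0 < |u − 8| < δ then u > 0 and |√u − √8| < |u − 8|/√8 < ϵ.

δ = min(8, √8·ϵ)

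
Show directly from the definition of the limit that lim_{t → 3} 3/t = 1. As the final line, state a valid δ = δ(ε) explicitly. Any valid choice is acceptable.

δ = min(3/2, (3/2)ε)

Let ε > 0 be given. We seek δ > 0 such that 0 < |t − 3| < δ implies |3/t − 1| < ε.
|3/t − 1| = 3·|3 − t|/(3·|t|) = 3|t − 3|/(3|t|).
Restrict δ ≤ 3/2. Then |t − 3| < 3/2 gives |t| > 3/2, so 3|t| > 9/2.
Then |3/t − 1| < 3|t − 3|/(9/2), which is < ε when |t − 3| < (3/2)ε.
Take δ = min(3/2, (3/2)ε). Then 0 < |t − 3| < δ gives both |t − 3| < 3/2 and |t − 3| < (3/2)ε, so |3/t − 1| < ε.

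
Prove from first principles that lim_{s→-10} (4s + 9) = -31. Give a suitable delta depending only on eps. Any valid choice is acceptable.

Let eps > 0 be given. We need delta > 0 so that 0 < |s + 10| < delta implies |(4s + 9) + 31| < eps.
Since (4s + 9) + 31 = 4(s + 10), we have |(4s + 9) + 31| = 4|s + 10|.
So 4|s + 10| < eps exactly when |s + 10| < eps/4.
Choosing delta = eps/4 gives |(4s + 9) + 31| = 4|s + 10| < eps whenever |s + 10| < delta.

delta = eps/4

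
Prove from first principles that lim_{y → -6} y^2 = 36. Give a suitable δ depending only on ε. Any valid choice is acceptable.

δ = min(1, ε/13)

Suppose ε > 0. We seek δ > 0 with 0 < |y + 6| < δ ⇒ |y^2 − 36| < ε.
Factor: y^2 − 36 = (y + 6)(y - 6), so |y^2 − 36| = |y + 6|·|y - 6|.
Impose δ ≤ 1 so that |y| < 7; then |y - 6| ≤ 13.
Hence |y^2 − 36| ≤ 13|y + 6|, which is < ε once |y + 6| < ε/13.
Take δ = min(1, ε/13). If 0 < |y + 6| < δ then both bounds hold and |y^2 − 36| ≤ 13|y + 6| < 13·(ε/13) = ε.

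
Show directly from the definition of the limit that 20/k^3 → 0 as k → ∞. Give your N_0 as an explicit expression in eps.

N_0 = (20/eps)^{1/3}

Let eps > 0. For k ≥ 1, |20/k^3 − 0| = 20/k^3.
20/k^3 < eps ⇔ k^3 > 20/eps ⇔ k > (20/eps)^{1/3}.
Take N_0 = (20/eps)^{1/3}. Then k > N_0 implies 20/k^3 < eps.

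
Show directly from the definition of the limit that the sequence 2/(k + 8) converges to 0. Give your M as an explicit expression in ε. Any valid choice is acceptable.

Fix ε > 0. For k ≥ 1, |2/(k + 8) − 0| = 2/(k + 8) ≤ 2/k.
We need 2/k < ε, i.e. k > 2/ε.
Take M = 2/ε. If k > M then |2/(k + 8)| ≤ 2/k < ε.

M = 2/ε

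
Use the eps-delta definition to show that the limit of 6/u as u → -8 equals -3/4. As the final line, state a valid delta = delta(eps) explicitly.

Suppose eps > 0. We seek delta > 0 such that 0 < |u + 8| < delta implies |6/u + 3/4| < eps.
|6/u + 3/4| = 6·|-8 − u|/(8·|u|) = 6|u + 8|/(8|u|).
Restrict delta ≤ 4. Then |u + 8| < 4 gives |u| > 4, so 8|u| > 32.
Then |6/u + 3/4| < 6|u + 8|/32, which is < eps when |u + 8| < (16/3)eps.
Take delta = min(4, (16/3)eps). Then 0 < |u + 8| < delta gives both |u + 8| < 4 and |u + 8| < (16/3)eps, so |6/u + 3/4| < eps.

delta = min(4, (16/3)eps)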